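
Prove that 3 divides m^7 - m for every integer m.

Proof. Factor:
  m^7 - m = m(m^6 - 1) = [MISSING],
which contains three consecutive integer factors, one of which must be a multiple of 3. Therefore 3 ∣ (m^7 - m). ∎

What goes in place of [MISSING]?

(m - 1)m(m + 1)(m^4 + m^2 + 1)

m^6 - 1 = (m^2 - 1)(m^4 + m^2 + 1), and m^2 - 1 = (m-1)(m+1).
So m(m^6 - 1) = (m - 1)m(m + 1)(m^4 + m^2 + 1).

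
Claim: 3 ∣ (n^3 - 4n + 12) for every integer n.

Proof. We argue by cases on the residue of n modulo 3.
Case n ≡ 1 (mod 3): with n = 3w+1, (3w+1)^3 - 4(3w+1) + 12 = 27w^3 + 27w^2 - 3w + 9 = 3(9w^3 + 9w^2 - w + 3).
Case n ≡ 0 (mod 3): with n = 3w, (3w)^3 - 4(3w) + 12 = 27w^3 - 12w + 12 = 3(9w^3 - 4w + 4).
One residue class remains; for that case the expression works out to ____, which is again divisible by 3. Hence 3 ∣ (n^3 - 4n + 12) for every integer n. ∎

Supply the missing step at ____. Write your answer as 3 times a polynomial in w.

3(9w^3 + 18w^2 + 8w + 4)

Only n ≡ 2 (mod 3) is unaccounted for. Put n = 3w+2:
(3w+2)^3 - 4(3w+2) + 12 expands to 27w^3 + 54w^2 + 24w + 12,
and factoring out 3 leaves 3(9w^3 + 18w^2 + 8w + 4).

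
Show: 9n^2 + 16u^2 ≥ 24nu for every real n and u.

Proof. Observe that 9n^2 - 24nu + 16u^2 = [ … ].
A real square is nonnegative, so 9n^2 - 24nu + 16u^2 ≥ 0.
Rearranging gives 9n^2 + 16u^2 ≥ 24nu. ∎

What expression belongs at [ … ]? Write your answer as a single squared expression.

(3n - 4u)^2

The leading and trailing coefficients are 3^2 and 4^2, and 24 = 2·3·4, so the trinomial is (3n - 4u)^2.
Hence 9n^2 - 24nu + 16u^2 ≥ 0.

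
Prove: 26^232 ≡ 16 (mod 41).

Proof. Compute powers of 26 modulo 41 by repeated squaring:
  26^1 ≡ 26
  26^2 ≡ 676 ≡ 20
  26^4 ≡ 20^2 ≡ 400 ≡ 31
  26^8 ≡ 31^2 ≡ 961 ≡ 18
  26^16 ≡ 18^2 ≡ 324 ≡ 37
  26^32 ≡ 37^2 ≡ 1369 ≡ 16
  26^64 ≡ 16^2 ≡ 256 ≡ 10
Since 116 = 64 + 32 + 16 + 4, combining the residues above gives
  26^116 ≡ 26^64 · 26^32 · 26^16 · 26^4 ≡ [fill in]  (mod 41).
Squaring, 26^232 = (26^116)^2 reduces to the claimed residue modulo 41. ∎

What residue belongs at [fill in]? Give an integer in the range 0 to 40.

26^64 · 26^32 · 26^16 · 26^4 ≡ 10 · 16 · 37 · 31 = 183520.
183520 mod 41 = 4, so 26^116 ≡ 4 (mod 41).

4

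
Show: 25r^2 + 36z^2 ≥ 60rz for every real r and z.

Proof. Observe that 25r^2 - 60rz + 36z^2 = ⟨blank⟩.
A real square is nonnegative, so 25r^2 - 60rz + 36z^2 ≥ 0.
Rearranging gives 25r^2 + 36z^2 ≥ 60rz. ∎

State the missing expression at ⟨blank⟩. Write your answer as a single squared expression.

The leading and trailing coefficients are 5^2 and 6^2, and 60 = 2·5·6, so the trinomial is (5r - 6z)^2.
Hence 25r^2 - 60rz + 36z^2 ≥ 0.

(5r - 6z)^2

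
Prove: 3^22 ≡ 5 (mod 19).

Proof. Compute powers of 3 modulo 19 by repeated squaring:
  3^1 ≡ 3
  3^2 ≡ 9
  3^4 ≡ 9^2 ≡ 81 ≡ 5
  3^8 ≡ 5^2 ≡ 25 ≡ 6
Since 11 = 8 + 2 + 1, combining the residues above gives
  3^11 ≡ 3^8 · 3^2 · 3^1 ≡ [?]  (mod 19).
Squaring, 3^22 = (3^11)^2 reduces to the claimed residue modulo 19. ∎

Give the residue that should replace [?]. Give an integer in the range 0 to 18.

10

3^8 · 3^2 · 3^1 ≡ 6 · 9 · 3 = 162.
162 mod 19 = 10, so 3^11 ≡ 10 (mod 19).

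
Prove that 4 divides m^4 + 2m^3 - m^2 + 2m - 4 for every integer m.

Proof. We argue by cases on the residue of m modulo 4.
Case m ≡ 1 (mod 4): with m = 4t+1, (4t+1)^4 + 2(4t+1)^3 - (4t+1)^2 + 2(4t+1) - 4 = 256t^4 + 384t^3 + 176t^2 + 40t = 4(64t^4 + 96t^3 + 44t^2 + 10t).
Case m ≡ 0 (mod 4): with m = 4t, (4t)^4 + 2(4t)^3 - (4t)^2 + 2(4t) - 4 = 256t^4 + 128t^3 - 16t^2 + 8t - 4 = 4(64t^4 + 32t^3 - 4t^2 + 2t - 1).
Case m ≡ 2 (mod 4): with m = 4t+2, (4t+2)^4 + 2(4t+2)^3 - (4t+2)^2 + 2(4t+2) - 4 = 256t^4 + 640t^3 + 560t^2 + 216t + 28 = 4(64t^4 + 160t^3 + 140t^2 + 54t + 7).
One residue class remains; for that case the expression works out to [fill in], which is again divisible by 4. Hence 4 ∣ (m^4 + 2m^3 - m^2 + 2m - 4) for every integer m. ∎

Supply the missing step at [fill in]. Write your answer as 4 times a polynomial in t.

4(64t^4 + 224t^3 + 284t^2 + 158t + 32)

The residues treated are {1, 0, 2}, so the missing case is m ≡ 3 (mod 4); write m = 4t+3.
Then (4t+3)^4 + 2(4t+3)^3 - (4t+3)^2 + 2(4t+3) - 4 = 256t^4 + 896t^3 + 1136t^2 + 632t + 128 = 4(64t^4 + 224t^3 + 284t^2 + 158t + 32).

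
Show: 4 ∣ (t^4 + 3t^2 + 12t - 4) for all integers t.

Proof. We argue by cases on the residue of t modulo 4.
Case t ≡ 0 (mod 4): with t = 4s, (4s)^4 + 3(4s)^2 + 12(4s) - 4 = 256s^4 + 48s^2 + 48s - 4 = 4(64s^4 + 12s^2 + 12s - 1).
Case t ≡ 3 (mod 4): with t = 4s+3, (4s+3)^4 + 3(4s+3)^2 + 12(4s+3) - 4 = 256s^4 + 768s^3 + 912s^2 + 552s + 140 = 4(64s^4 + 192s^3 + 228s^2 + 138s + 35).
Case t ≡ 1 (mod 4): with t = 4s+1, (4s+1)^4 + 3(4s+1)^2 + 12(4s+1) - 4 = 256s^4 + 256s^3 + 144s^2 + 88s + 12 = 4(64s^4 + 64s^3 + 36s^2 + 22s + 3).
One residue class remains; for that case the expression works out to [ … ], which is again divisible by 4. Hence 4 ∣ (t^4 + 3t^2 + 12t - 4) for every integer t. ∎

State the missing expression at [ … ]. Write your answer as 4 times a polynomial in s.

Only t ≡ 2 (mod 4) is unaccounted for. Put t = 4s+2:
(4s+2)^4 + 3(4s+2)^2 + 12(4s+2) - 4 expands to 256s^4 + 512s^3 + 432s^2 + 224s + 48,
and factoring out 4 leaves 4(64s^4 + 128s^3 + 108s^2 + 56s + 12).

4(64s^4 + 128s^3 + 108s^2 + 56s + 12)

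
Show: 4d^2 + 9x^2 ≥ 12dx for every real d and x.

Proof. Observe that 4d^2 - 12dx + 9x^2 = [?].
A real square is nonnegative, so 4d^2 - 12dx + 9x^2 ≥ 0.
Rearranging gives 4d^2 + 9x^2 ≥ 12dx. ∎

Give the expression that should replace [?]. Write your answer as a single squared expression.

4d^2 - 12dx + 9x^2 is a perfect-square trinomial: the outer terms are (2d)^2 and (3x)^2, and the cross term is -2·2d·3x.
So 4d^2 - 12dx + 9x^2 = (2d - 3x)^2 ≥ 0.

(2d - 3x)^2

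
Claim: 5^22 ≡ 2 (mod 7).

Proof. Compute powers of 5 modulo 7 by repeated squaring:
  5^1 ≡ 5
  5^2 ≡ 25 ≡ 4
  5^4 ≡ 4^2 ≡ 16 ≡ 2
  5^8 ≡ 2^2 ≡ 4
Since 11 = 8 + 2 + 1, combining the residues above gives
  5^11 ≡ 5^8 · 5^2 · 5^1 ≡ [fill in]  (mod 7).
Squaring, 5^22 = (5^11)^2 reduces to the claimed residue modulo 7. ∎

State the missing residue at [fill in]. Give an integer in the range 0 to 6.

3

Multiply the listed residues: 4 · 4 · 5 = 16 → 80.
Reducing modulo 7: 80 = 11·7 + 3, so 5^11 ≡ 3.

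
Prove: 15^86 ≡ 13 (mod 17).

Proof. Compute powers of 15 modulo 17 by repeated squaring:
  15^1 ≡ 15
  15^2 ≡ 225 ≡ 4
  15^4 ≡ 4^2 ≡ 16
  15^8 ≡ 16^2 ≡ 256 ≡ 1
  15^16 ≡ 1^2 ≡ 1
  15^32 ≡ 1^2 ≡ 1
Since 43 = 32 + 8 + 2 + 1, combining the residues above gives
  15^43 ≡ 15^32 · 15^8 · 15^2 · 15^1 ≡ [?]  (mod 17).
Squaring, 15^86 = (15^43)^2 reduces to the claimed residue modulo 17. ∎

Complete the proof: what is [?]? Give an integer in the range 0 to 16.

Multiply the listed residues: 1 · 1 · 4 · 15 = 1 → 4 → 60.
Reducing modulo 17: 60 = 3·17 + 9, so 15^43 ≡ 9.

9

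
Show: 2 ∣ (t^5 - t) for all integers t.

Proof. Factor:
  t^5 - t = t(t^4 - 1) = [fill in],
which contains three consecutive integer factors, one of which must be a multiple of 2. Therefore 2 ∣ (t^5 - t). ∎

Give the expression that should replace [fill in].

t^4 - 1 = (t^2 - 1)(t^2 + 1), and t^2 - 1 = (t-1)(t+1).
So t(t^4 - 1) = (t - 1)t(t + 1)(t^2 + 1).

(t - 1)t(t + 1)(t^2 + 1)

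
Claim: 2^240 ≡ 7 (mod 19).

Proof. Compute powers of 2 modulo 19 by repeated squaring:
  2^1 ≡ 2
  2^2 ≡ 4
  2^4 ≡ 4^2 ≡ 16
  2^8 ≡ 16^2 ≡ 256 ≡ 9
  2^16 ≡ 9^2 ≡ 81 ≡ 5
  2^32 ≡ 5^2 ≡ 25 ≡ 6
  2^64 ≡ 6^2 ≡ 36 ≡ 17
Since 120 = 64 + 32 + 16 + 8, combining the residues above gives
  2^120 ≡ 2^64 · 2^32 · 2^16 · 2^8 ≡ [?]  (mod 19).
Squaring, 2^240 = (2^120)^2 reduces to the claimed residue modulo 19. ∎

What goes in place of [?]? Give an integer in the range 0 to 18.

Multiply the listed residues: 17 · 6 · 5 · 9 = 102 → 510 → 4590.
Reducing modulo 19: 4590 = 241·19 + 11, so 2^120 ≡ 11.

11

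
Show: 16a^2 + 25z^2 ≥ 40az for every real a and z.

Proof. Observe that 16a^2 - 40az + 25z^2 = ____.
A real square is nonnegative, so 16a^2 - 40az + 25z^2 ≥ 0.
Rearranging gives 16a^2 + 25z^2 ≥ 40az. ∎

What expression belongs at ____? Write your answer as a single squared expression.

16a^2 - 40az + 25z^2 is a perfect-square trinomial: the outer terms are (4a)^2 and (5z)^2, and the cross term is -2·4a·5z.
So 16a^2 - 40az + 25z^2 = (4a - 5z)^2 ≥ 0.

(4a - 5z)^2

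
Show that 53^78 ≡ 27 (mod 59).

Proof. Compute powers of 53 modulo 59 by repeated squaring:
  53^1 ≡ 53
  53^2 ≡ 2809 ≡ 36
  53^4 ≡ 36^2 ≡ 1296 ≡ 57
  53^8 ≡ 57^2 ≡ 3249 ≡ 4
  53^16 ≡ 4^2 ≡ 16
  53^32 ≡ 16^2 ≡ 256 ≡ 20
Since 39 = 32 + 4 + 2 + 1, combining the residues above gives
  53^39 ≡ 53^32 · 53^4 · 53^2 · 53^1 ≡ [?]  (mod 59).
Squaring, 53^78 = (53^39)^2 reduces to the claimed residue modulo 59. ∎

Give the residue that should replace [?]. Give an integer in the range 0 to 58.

53^32 · 53^4 · 53^2 · 53^1 ≡ 20 · 57 · 36 · 53 = 2175120.
2175120 mod 59 = 26, so 53^39 ≡ 26 (mod 59).

26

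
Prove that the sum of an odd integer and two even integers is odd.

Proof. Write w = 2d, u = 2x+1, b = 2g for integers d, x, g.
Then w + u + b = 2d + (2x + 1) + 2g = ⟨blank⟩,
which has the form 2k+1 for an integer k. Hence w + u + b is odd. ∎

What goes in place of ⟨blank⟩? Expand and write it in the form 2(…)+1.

2(d + g + x) + 1

Expanding: 2d + (2x + 1) + 2g = 2d + 2g + 2x + 1.
Every term except the constant is even, so this is 2(d + g + x) + 1,
and d + g + x ∈ ℤ gives the required form.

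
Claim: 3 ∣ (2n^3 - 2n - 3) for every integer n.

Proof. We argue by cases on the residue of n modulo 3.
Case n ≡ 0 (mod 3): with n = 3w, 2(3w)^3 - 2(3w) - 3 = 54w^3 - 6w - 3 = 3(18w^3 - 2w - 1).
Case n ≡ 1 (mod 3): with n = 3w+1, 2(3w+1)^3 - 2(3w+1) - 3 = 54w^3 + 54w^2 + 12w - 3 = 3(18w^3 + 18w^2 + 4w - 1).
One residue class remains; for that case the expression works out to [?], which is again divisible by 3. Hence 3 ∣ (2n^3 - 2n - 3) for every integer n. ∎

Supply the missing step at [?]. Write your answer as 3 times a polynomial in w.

Only n ≡ 2 (mod 3) is unaccounted for. Put n = 3w+2:
2(3w+2)^3 - 2(3w+2) - 3 expands to 54w^3 + 108w^2 + 66w + 9,
and factoring out 3 leaves 3(18w^3 + 36w^2 + 22w + 3).

3(18w^3 + 36w^2 + 22w + 3)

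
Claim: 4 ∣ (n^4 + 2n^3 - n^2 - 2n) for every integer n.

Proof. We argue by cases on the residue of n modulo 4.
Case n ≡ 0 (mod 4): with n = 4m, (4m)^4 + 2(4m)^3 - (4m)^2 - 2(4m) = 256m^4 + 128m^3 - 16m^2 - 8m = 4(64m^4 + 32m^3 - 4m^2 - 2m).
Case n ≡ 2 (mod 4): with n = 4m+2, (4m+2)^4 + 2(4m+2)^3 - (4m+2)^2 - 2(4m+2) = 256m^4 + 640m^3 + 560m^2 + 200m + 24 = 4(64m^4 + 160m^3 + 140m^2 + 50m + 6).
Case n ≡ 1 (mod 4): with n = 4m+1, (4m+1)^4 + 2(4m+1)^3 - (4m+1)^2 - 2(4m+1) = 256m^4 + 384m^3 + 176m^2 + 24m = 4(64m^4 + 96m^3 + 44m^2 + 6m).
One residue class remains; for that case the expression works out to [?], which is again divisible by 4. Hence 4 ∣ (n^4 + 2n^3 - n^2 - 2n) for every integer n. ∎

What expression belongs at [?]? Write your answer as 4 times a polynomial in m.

4(64m^4 + 224m^3 + 284m^2 + 154m + 30)

The residues treated are {0, 2, 1}, so the missing case is n ≡ 3 (mod 4); write n = 4m+3.
Then (4m+3)^4 + 2(4m+3)^3 - (4m+3)^2 - 2(4m+3) = 256m^4 + 896m^3 + 1136m^2 + 616m + 120 = 4(64m^4 + 224m^3 + 284m^2 + 154m + 30).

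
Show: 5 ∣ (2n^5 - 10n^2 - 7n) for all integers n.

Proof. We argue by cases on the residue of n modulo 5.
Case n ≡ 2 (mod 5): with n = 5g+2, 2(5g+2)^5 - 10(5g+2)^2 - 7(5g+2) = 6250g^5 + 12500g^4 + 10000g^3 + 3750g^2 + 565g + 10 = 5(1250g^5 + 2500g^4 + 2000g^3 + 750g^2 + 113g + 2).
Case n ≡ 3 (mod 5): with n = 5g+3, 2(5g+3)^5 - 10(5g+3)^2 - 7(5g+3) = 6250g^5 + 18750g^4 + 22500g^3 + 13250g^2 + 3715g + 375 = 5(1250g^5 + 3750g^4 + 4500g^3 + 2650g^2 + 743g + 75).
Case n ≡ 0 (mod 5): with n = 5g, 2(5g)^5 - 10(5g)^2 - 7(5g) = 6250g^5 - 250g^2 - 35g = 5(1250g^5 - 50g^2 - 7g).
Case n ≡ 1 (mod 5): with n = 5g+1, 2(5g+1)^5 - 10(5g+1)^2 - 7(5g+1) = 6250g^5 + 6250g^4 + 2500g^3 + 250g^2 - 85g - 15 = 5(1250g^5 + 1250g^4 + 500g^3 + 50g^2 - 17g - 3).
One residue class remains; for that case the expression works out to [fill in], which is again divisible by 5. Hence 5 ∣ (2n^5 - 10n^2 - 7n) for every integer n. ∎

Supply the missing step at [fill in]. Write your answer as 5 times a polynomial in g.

Only n ≡ 4 (mod 5) is unaccounted for. Put n = 5g+4:
2(5g+4)^5 - 10(5g+4)^2 - 7(5g+4) expands to 6250g^5 + 25000g^4 + 40000g^3 + 31750g^2 + 12365g + 1860,
and factoring out 5 leaves 5(1250g^5 + 5000g^4 + 8000g^3 + 6350g^2 + 2473g + 372).

5(1250g^5 + 5000g^4 + 8000g^3 + 6350g^2 + 2473g + 372)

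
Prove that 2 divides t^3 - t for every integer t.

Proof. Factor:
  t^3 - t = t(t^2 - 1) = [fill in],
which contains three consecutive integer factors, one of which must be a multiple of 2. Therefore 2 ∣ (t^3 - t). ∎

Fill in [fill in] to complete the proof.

(t - 1)t(t + 1)

t(t^2 - 1) = t(t - 1)(t + 1) = (t - 1)t(t + 1).
These three factors are consecutive integers, so their product is divisible by 2.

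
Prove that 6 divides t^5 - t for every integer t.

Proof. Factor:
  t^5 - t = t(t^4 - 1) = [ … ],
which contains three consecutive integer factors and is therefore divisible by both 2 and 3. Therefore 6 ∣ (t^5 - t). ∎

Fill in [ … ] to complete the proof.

t^4 - 1 = (t^2 - 1)(t^2 + 1), and t^2 - 1 = (t-1)(t+1).
So t(t^4 - 1) = (t - 1)t(t + 1)(t^2 + 1).

(t - 1)t(t + 1)(t^2 + 1)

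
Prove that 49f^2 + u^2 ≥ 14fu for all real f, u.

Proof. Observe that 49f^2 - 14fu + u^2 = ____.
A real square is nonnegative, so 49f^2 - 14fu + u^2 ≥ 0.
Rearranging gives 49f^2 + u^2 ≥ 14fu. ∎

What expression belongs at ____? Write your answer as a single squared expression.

49f^2 - 14fu + u^2 is a perfect-square trinomial: the outer terms are (7f)^2 and (u)^2, and the cross term is -2·7f·u.
So 49f^2 - 14fu + u^2 = (7f - u)^2 ≥ 0.

(7f - u)^2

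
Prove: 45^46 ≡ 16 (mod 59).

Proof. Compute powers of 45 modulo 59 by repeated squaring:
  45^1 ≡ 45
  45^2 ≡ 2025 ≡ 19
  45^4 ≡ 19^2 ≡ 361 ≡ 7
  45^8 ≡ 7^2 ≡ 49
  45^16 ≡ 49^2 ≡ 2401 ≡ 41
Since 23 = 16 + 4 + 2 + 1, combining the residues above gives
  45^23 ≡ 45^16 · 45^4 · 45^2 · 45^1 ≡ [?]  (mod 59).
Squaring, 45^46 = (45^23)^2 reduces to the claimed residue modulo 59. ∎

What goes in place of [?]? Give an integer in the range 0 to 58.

Multiply the listed residues: 41 · 7 · 19 · 45 = 287 → 5453 → 245385.
Reducing modulo 59: 245385 = 4159·59 + 4, so 45^23 ≡ 4.

4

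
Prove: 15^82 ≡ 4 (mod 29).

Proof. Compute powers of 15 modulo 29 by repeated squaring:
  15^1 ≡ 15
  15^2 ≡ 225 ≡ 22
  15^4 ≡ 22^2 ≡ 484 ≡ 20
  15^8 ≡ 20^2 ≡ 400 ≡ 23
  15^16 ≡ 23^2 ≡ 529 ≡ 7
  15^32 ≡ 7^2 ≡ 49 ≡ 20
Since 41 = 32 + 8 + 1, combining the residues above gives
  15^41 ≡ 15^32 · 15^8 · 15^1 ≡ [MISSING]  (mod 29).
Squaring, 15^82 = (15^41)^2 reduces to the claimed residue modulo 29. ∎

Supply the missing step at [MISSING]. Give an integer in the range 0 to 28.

Multiply the listed residues: 20 · 23 · 15 = 460 → 6900.
Reducing modulo 29: 6900 = 237·29 + 27, so 15^41 ≡ 27.

27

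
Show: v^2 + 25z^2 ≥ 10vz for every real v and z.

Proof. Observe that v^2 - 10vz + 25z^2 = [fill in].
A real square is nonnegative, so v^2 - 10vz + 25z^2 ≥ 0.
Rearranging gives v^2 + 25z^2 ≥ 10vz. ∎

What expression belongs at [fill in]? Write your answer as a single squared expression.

The leading and trailing coefficients are 1^2 and 5^2, and 10 = 2·1·5, so the trinomial is (v - 5z)^2.
Hence v^2 - 10vz + 25z^2 ≥ 0.

(v - 5z)^2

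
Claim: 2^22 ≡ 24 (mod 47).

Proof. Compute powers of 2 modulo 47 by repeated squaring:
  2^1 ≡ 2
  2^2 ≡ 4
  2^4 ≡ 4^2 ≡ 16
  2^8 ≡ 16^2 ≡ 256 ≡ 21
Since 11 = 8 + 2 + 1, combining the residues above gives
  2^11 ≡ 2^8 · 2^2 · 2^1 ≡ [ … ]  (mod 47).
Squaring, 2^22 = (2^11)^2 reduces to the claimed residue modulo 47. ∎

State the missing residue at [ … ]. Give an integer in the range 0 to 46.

Multiply the listed residues: 21 · 4 · 2 = 84 → 168.
Reducing modulo 47: 168 = 3·47 + 27, so 2^11 ≡ 27.

27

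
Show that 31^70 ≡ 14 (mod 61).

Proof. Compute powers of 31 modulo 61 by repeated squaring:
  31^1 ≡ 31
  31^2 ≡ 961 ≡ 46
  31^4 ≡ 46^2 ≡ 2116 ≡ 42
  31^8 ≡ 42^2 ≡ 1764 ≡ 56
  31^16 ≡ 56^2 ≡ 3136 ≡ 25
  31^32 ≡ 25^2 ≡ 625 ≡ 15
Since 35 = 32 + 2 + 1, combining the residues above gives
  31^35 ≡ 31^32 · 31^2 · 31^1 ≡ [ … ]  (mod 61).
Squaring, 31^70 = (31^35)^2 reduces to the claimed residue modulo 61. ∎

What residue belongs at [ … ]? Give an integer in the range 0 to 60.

40

31^32 · 31^2 · 31^1 ≡ 15 · 46 · 31 = 21390.
21390 mod 61 = 40, so 31^35 ≡ 40 (mod 61).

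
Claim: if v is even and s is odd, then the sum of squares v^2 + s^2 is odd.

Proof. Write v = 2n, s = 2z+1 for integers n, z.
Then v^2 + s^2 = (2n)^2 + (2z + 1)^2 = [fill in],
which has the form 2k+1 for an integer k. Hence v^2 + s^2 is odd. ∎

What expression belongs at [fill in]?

Expanding: (2n)^2 + (2z + 1)^2 = 4n^2 + 4z^2 + 4z + 1.
Every term except the constant is even, so this is 2(2n^2 + 2z^2 + 2z) + 1,
and 2n^2 + 2z^2 + 2z ∈ ℤ gives the required form.

2(2n^2 + 2z^2 + 2z) + 1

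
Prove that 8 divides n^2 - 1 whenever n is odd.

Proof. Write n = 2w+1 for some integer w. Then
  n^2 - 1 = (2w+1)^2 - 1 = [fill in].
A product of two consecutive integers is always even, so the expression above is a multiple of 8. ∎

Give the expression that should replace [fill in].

(2w+1)^2 - 1 = 4w^2 + 4w + 1 - 1 = 4w^2 + 4w = 4w(w+1).
Since w and w+1 are consecutive, w(w+1) is even, and 4·(even) is a multiple of 8.

4w(w + 1)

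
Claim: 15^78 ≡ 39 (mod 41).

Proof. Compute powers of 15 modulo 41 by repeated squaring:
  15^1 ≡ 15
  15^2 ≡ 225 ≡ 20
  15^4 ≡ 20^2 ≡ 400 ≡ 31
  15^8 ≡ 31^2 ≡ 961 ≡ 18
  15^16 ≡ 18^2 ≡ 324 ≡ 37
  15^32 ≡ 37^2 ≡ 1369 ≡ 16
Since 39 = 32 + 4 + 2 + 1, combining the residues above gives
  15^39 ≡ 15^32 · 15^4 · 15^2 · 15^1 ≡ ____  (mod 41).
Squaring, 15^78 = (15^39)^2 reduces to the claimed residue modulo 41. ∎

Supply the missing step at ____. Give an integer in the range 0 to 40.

11

Multiply the listed residues: 16 · 31 · 20 · 15 = 496 → 9920 → 148800.
Reducing modulo 41: 148800 = 3629·41 + 11, so 15^39 ≡ 11.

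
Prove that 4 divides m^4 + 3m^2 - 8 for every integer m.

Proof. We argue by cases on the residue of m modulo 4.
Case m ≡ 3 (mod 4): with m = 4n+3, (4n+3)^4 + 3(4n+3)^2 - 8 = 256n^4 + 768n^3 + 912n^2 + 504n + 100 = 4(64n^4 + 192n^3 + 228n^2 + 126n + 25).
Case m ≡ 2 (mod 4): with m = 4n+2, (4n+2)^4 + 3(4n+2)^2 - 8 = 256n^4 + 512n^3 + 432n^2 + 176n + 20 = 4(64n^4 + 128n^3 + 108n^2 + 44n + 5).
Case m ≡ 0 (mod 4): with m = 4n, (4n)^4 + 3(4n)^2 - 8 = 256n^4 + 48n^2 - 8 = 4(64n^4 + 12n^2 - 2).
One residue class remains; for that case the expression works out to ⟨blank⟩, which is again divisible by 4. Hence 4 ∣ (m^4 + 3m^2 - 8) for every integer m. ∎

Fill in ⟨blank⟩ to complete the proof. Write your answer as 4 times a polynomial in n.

4(64n^4 + 64n^3 + 36n^2 + 10n - 1)

The residues treated are {3, 2, 0}, so the missing case is m ≡ 1 (mod 4); write m = 4n+1.
Then (4n+1)^4 + 3(4n+1)^2 - 8 = 256n^4 + 256n^3 + 144n^2 + 40n - 4 = 4(64n^4 + 64n^3 + 36n^2 + 10n - 1).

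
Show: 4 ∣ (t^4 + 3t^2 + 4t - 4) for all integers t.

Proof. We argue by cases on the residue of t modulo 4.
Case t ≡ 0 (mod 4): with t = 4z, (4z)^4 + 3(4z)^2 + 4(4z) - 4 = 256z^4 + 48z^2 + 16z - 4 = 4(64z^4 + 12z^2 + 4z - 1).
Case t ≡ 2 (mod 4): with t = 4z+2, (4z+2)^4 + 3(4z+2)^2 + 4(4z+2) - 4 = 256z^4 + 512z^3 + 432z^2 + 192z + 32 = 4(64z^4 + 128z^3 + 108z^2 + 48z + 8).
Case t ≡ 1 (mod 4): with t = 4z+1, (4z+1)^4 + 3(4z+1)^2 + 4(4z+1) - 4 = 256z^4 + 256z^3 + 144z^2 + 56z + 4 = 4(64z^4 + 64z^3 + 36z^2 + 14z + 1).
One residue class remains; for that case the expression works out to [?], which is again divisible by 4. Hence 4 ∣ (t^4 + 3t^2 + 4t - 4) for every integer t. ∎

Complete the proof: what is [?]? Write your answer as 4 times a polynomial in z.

The residues treated are {0, 2, 1}, so the missing case is t ≡ 3 (mod 4); write t = 4z+3.
Then (4z+3)^4 + 3(4z+3)^2 + 4(4z+3) - 4 = 256z^4 + 768z^3 + 912z^2 + 520z + 116 = 4(64z^4 + 192z^3 + 228z^2 + 130z + 29).

4(64z^4 + 192z^3 + 228z^2 + 130z + 29)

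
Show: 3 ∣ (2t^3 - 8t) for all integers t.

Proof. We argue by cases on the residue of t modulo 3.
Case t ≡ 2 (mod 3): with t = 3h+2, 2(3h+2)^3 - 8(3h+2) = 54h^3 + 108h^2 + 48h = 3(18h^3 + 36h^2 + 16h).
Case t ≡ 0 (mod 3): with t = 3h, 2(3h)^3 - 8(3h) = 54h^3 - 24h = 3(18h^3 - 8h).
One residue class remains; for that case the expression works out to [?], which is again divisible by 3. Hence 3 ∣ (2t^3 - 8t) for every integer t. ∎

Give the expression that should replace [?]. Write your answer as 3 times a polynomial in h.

3(18h^3 + 18h^2 - 2h - 2)

Only t ≡ 1 (mod 3) is unaccounted for. Put t = 3h+1:
2(3h+1)^3 - 8(3h+1) expands to 54h^3 + 54h^2 - 6h - 6,
and factoring out 3 leaves 3(18h^3 + 18h^2 - 2h - 2).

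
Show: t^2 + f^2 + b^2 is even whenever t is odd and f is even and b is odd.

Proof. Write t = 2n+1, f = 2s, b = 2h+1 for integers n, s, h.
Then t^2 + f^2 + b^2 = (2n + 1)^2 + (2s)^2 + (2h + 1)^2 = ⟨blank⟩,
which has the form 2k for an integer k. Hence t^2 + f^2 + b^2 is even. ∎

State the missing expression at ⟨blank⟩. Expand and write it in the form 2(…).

2(2h^2 + 2h + 2n^2 + 2n + 2s^2 + 1)

Expanding: (2n + 1)^2 + (2s)^2 + (2h + 1)^2 = 4h^2 + 4h + 4n^2 + 4n + 4s^2 + 2.
Every term is even; pulling out the factor of 2 gives 2(2h^2 + 2h + 2n^2 + 2n + 2s^2 + 1).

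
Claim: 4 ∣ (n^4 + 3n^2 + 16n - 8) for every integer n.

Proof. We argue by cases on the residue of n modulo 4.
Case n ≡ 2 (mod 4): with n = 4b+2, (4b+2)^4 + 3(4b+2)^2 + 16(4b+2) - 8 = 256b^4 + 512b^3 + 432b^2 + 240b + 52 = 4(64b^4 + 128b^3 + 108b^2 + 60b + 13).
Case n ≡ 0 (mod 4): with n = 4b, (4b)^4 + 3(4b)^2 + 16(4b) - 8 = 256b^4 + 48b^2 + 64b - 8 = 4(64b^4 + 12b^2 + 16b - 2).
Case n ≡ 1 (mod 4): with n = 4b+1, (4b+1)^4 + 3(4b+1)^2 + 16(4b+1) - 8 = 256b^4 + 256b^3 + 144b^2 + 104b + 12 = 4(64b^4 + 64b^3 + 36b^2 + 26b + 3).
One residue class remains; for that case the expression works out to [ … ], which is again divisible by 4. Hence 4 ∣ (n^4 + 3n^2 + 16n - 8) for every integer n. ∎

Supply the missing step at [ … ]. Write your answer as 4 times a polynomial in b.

Only n ≡ 3 (mod 4) is unaccounted for. Put n = 4b+3:
(4b+3)^4 + 3(4b+3)^2 + 16(4b+3) - 8 expands to 256b^4 + 768b^3 + 912b^2 + 568b + 148,
and factoring out 4 leaves 4(64b^4 + 192b^3 + 228b^2 + 142b + 37).

4(64b^4 + 192b^3 + 228b^2 + 142b + 37)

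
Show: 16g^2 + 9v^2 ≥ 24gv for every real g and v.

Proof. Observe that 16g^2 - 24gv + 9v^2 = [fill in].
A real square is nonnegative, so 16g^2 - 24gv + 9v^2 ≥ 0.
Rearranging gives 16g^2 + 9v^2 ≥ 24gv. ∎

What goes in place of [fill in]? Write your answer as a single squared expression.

(4g - 3v)^2

The leading and trailing coefficients are 4^2 and 3^2, and 24 = 2·4·3, so the trinomial is (4g - 3v)^2.
Hence 16g^2 - 24gv + 9v^2 ≥ 0.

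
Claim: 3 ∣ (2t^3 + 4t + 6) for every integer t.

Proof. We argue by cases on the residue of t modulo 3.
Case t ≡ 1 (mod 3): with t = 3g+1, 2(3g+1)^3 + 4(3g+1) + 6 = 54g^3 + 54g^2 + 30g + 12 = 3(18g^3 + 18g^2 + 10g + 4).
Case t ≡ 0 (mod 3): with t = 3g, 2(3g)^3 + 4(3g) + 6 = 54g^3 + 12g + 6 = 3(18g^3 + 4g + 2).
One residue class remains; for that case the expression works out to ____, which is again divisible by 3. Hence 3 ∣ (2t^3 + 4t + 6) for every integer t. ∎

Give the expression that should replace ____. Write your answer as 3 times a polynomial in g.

3(18g^3 + 36g^2 + 28g + 10)

Only t ≡ 2 (mod 3) is unaccounted for. Put t = 3g+2:
2(3g+2)^3 + 4(3g+2) + 6 expands to 54g^3 + 108g^2 + 84g + 30,
and factoring out 3 leaves 3(18g^3 + 36g^2 + 28g + 10).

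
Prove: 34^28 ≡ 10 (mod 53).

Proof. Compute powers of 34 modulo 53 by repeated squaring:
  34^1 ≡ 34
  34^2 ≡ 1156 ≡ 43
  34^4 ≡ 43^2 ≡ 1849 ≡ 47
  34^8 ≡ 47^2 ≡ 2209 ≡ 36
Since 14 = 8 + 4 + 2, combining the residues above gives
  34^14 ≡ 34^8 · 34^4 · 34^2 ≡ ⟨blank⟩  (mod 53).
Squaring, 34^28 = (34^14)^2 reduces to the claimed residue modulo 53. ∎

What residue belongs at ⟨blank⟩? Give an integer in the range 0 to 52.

40

Multiply the listed residues: 36 · 47 · 43 = 1692 → 72756.
Reducing modulo 53: 72756 = 1372·53 + 40, so 34^14 ≡ 40.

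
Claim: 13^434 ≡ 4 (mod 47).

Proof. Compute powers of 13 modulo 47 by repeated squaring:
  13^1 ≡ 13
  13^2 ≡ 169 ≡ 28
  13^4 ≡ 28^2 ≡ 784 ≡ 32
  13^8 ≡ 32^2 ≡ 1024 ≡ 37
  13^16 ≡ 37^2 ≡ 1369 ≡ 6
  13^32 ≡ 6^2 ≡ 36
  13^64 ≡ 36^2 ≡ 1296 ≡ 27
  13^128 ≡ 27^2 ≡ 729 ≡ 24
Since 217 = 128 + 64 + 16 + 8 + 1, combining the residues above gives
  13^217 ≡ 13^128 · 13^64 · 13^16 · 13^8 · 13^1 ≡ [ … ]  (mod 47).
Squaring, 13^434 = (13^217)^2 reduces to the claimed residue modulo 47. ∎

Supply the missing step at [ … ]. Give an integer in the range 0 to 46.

Multiply the listed residues: 24 · 27 · 6 · 37 · 13 = 648 → 3888 → 143856 → 1870128.
Reducing modulo 47: 1870128 = 39789·47 + 45, so 13^217 ≡ 45.

45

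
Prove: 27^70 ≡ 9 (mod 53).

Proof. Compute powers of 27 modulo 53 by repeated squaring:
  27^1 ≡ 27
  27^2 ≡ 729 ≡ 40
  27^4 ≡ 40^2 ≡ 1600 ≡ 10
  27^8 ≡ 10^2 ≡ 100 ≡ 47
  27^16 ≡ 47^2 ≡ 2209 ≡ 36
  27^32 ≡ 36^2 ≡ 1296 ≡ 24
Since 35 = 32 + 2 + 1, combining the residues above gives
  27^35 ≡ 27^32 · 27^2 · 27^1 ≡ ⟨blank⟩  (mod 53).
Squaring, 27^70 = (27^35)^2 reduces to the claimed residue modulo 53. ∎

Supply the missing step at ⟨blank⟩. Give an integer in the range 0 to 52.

3

27^32 · 27^2 · 27^1 ≡ 24 · 40 · 27 = 25920.
25920 mod 53 = 3, so 27^35 ≡ 3 (mod 53).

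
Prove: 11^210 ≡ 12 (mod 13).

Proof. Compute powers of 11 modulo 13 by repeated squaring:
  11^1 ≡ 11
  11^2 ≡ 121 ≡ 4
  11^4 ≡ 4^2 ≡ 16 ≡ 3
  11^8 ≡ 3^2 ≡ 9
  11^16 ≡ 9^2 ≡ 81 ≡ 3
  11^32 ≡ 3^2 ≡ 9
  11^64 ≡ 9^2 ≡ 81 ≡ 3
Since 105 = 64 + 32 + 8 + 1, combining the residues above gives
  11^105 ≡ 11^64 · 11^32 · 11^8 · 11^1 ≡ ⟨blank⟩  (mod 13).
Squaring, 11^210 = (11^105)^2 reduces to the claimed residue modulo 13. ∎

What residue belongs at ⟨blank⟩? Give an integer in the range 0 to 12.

11^64 · 11^32 · 11^8 · 11^1 ≡ 3 · 9 · 9 · 11 = 2673.
2673 mod 13 = 8, so 11^105 ≡ 8 (mod 13).

8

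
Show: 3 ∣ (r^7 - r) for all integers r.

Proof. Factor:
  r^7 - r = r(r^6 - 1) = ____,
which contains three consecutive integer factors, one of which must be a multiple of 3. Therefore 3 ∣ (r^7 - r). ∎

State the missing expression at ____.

(r - 1)r(r + 1)(r^4 + r^2 + 1)

r^6 - 1 = (r^2 - 1)(r^4 + r^2 + 1), and r^2 - 1 = (r-1)(r+1).
So r(r^6 - 1) = (r - 1)r(r + 1)(r^4 + r^2 + 1).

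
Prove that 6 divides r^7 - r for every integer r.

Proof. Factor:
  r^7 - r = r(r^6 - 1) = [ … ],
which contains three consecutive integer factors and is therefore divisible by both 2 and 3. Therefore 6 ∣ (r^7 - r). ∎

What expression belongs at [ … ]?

r^6 - 1 = (r^2 - 1)(r^4 + r^2 + 1), and r^2 - 1 = (r-1)(r+1).
So r(r^6 - 1) = (r - 1)r(r + 1)(r^4 + r^2 + 1).

(r - 1)r(r + 1)(r^4 + r^2 + 1)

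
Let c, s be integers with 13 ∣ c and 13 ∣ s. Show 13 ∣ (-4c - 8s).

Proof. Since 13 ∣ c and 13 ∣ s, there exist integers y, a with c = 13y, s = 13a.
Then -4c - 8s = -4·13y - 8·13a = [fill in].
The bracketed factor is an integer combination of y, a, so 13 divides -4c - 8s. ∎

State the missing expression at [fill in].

Pull the common 13 out of every term: -4·13y - 8·13a = 13(-8a - 4y).
-8a - 4y is an integer, which exhibits the divisibility.

13(-8a - 4y)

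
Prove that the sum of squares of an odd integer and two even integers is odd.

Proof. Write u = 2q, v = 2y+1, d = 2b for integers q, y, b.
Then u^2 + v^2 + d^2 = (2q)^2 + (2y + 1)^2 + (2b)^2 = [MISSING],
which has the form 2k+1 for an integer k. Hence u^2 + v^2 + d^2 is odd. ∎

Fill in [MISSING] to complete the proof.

Expanding: (2q)^2 + (2y + 1)^2 + (2b)^2 = 4b^2 + 4q^2 + 4y^2 + 4y + 1.
Every term except the constant is even, so this is 2(2b^2 + 2q^2 + 2y^2 + 2y) + 1,
and 2b^2 + 2q^2 + 2y^2 + 2y ∈ ℤ gives the required form.

2(2b^2 + 2q^2 + 2y^2 + 2y) + 1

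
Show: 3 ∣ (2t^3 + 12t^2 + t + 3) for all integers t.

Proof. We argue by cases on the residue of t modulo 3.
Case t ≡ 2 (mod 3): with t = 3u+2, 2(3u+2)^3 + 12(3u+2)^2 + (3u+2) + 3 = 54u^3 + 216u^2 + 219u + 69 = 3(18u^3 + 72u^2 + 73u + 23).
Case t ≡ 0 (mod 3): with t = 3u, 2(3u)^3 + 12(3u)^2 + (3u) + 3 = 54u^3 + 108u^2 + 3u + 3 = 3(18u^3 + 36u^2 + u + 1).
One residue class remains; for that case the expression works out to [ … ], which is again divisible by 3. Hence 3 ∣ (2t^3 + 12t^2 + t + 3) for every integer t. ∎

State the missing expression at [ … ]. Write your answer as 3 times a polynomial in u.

The residues treated are {2, 0}, so the missing case is t ≡ 1 (mod 3); write t = 3u+1.
Then 2(3u+1)^3 + 12(3u+1)^2 + (3u+1) + 3 = 54u^3 + 162u^2 + 93u + 18 = 3(18u^3 + 54u^2 + 31u + 6).

3(18u^3 + 54u^2 + 31u + 6)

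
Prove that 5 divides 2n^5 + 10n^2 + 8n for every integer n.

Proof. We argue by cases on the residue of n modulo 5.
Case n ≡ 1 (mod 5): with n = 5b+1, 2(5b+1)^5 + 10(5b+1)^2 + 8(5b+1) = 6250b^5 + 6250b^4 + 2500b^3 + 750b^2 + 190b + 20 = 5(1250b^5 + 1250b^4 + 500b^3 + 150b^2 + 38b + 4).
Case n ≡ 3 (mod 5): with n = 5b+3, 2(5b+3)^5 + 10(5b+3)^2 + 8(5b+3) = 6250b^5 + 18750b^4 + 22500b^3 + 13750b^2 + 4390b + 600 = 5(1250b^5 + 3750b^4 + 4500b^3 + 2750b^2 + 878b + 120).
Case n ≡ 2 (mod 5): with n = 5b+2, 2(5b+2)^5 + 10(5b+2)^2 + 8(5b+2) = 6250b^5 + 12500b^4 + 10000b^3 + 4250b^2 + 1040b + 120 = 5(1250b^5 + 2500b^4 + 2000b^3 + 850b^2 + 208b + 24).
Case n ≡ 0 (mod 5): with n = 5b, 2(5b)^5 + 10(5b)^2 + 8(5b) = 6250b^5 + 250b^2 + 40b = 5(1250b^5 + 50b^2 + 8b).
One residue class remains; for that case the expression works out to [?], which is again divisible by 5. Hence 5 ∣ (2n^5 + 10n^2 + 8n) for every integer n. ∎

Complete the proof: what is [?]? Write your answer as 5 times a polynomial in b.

5(1250b^5 + 5000b^4 + 8000b^3 + 6450b^2 + 2648b + 448)

Only n ≡ 4 (mod 5) is unaccounted for. Put n = 5b+4:
2(5b+4)^5 + 10(5b+4)^2 + 8(5b+4) expands to 6250b^5 + 25000b^4 + 40000b^3 + 32250b^2 + 13240b + 2240,
and factoring out 5 leaves 5(1250b^5 + 5000b^4 + 8000b^3 + 6450b^2 + 2648b + 448).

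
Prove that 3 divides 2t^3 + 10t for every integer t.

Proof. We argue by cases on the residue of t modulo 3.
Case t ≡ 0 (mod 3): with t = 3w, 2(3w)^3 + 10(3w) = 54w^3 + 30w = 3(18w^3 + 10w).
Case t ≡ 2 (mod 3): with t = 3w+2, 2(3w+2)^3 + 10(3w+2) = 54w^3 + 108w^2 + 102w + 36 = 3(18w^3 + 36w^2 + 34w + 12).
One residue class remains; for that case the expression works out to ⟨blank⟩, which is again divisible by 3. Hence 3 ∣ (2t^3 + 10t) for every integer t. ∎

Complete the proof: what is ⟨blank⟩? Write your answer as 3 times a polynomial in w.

Only t ≡ 1 (mod 3) is unaccounted for. Put t = 3w+1:
2(3w+1)^3 + 10(3w+1) expands to 54w^3 + 54w^2 + 48w + 12,
and factoring out 3 leaves 3(18w^3 + 18w^2 + 16w + 4).

3(18w^3 + 18w^2 + 16w + 4)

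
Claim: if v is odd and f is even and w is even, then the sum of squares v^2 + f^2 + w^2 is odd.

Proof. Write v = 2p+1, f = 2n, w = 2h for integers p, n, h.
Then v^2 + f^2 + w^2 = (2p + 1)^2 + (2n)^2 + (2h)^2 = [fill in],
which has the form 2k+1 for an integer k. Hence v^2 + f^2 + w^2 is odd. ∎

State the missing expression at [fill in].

(2p + 1)^2 + (2n)^2 + (2h)^2 = 4h^2 + 4n^2 + 4p^2 + 4p + 1
= 2(2h^2 + 2n^2 + 2p^2 + 2p) + 1.
Since 2h^2 + 2n^2 + 2p^2 + 2p is an integer, the sum of squares is of the form 2k+1 for an integer k.

2(2h^2 + 2n^2 + 2p^2 + 2p) + 1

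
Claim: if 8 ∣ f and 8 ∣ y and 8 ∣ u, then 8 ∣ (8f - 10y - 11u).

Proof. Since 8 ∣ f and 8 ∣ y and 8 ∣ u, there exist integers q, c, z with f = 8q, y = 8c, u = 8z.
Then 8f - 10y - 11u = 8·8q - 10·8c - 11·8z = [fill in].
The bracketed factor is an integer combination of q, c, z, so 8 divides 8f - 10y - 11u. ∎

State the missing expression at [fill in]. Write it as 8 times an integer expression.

Pull the common 8 out of every term: 8·8q - 10·8c - 11·8z = 8(-10c + 8q - 11z).
-10c + 8q - 11z is an integer, which exhibits the divisibility.

8(-10c + 8q - 11z)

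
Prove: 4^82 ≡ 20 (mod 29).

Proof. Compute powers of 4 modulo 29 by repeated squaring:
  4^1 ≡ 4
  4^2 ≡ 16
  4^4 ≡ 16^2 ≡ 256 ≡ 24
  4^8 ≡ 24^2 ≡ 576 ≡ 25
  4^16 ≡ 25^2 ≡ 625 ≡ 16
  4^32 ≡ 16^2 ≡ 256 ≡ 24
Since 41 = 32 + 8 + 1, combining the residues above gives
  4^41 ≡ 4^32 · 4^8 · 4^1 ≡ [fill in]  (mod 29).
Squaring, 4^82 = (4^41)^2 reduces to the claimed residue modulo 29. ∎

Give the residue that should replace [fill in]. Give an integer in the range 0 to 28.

22

Multiply the listed residues: 24 · 25 · 4 = 600 → 2400.
Reducing modulo 29: 2400 = 82·29 + 22, so 4^41 ≡ 22.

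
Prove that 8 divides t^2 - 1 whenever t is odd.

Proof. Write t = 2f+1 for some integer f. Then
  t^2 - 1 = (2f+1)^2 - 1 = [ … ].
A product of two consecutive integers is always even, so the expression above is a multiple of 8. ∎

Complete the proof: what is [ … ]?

4f(f + 1)

(2f+1)^2 - 1 = 4f^2 + 4f + 1 - 1 = 4f^2 + 4f = 4f(f+1).
Since f and f+1 are consecutive, f(f+1) is even, and 4·(even) is a multiple of 8.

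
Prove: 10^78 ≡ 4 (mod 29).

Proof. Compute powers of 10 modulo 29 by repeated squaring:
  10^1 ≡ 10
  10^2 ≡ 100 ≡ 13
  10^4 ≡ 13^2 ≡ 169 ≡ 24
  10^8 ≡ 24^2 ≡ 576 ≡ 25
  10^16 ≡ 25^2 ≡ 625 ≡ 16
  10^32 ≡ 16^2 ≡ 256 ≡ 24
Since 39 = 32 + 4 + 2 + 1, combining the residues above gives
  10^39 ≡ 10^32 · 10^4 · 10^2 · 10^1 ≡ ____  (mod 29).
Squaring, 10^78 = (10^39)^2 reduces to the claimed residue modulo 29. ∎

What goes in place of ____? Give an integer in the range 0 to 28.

10^32 · 10^4 · 10^2 · 10^1 ≡ 24 · 24 · 13 · 10 = 74880.
74880 mod 29 = 2, so 10^39 ≡ 2 (mod 29).

2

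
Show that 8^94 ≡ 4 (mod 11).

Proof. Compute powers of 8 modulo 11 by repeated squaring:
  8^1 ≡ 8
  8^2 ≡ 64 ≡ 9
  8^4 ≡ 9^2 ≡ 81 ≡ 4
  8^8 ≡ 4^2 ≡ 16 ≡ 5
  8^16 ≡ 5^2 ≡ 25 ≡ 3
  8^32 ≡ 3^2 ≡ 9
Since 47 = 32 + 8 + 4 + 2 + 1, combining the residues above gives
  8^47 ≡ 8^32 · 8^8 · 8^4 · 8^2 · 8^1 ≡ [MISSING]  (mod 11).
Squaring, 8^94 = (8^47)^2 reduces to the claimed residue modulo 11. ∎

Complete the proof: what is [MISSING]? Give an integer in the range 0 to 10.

2

8^32 · 8^8 · 8^4 · 8^2 · 8^1 ≡ 9 · 5 · 4 · 9 · 8 = 12960.
12960 mod 11 = 2, so 8^47 ≡ 2 (mod 11).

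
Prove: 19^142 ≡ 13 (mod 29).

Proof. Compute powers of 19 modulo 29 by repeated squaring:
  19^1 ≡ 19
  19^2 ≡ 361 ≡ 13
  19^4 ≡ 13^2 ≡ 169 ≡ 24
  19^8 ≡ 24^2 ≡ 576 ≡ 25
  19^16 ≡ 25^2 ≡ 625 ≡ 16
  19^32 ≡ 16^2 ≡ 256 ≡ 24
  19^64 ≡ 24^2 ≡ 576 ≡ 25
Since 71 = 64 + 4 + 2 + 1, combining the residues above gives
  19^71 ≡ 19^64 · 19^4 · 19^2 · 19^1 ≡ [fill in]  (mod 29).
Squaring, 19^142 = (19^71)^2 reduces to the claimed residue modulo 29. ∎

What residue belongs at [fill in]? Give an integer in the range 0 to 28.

10

Multiply the listed residues: 25 · 24 · 13 · 19 = 600 → 7800 → 148200.
Reducing modulo 29: 148200 = 5110·29 + 10, so 19^71 ≡ 10.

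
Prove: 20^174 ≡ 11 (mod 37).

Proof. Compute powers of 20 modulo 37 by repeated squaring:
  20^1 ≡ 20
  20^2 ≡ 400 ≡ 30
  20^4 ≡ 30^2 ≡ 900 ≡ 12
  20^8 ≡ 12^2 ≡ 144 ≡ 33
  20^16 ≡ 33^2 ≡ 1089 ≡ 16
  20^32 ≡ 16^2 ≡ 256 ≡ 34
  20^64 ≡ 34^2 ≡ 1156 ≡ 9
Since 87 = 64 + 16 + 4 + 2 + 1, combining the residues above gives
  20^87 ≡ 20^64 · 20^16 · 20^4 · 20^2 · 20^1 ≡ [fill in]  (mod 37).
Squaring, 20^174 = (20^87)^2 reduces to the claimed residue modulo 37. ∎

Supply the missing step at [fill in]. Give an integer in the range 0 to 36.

Multiply the listed residues: 9 · 16 · 12 · 30 · 20 = 144 → 1728 → 51840 → 1036800.
Reducing modulo 37: 1036800 = 28021·37 + 23, so 20^87 ≡ 23.

23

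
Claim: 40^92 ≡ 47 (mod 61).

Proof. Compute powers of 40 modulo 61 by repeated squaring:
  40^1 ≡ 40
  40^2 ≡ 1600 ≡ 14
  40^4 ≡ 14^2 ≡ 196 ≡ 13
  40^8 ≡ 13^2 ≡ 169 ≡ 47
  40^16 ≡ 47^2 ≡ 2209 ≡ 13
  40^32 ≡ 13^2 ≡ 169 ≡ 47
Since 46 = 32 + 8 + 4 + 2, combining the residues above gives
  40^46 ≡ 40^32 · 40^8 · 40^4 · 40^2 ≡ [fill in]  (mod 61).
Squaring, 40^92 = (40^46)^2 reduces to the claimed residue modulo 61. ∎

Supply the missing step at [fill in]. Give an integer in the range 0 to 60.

48

40^32 · 40^8 · 40^4 · 40^2 ≡ 47 · 47 · 13 · 14 = 402038.
402038 mod 61 = 48, so 40^46 ≡ 48 (mod 61).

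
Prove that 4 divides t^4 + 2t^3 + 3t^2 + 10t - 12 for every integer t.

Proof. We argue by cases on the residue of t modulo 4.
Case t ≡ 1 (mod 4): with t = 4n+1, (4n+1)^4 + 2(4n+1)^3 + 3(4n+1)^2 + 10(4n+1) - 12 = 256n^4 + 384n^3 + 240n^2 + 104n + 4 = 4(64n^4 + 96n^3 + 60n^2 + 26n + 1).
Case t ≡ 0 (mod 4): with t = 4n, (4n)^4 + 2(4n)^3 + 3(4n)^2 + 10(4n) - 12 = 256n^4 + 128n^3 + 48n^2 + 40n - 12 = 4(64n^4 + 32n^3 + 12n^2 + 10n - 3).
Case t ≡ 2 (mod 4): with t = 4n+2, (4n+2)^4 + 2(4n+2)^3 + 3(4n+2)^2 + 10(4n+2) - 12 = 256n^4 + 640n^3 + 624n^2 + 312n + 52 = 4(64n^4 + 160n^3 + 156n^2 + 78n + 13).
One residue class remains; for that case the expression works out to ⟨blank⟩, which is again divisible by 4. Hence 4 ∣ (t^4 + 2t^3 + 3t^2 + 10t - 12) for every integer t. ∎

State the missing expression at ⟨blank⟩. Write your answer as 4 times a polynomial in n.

Only t ≡ 3 (mod 4) is unaccounted for. Put t = 4n+3:
(4n+3)^4 + 2(4n+3)^3 + 3(4n+3)^2 + 10(4n+3) - 12 expands to 256n^4 + 896n^3 + 1200n^2 + 760n + 180,
and factoring out 4 leaves 4(64n^4 + 224n^3 + 300n^2 + 190n + 45).

4(64n^4 + 224n^3 + 300n^2 + 190n + 45)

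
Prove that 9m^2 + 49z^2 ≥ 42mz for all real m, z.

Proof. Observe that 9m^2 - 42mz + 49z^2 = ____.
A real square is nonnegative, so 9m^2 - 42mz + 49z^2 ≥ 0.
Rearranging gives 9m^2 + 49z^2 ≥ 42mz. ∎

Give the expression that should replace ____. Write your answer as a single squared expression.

The leading and trailing coefficients are 3^2 and 7^2, and 42 = 2·3·7, so the trinomial is (3m - 7z)^2.
Hence 9m^2 - 42mz + 49z^2 ≥ 0.

(3m - 7z)^2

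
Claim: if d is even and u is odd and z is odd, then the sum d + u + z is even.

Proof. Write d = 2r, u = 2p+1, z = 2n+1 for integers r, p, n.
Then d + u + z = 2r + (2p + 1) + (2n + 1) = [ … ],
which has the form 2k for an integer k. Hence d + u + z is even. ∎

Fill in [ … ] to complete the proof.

2r + (2p + 1) + (2n + 1) = 2n + 2p + 2r + 2
= 2(n + p + r + 1).
Since n + p + r + 1 is an integer, the sum is of the form 2k for an integer k.

2(n + p + r + 1)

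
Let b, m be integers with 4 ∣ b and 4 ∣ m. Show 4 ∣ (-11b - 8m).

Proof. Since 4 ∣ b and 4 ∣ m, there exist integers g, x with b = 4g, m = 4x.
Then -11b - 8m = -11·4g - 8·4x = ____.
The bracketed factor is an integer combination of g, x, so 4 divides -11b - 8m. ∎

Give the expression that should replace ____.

Each term has a factor of 4: -11·4g - 8·4x = 4·(-11g - 8x).
Since -11g - 8x is an integer, 4 ∣ (-11b - 8m).

4(-11g - 8x)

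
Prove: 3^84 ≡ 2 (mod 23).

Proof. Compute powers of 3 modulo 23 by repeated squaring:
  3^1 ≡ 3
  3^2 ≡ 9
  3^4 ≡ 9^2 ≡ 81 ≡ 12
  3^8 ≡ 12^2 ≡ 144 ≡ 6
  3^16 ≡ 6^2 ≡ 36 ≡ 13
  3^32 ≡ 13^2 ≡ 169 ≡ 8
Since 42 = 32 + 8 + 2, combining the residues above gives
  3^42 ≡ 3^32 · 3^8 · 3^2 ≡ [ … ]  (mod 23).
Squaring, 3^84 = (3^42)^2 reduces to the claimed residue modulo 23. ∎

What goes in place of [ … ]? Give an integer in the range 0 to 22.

Multiply the listed residues: 8 · 6 · 9 = 48 → 432.
Reducing modulo 23: 432 = 18·23 + 18, so 3^42 ≡ 18.

18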